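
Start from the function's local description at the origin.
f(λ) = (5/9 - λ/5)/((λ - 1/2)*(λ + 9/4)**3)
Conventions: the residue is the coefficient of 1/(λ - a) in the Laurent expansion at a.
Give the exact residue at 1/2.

At the order-1 pole 1/2 set g(λ) = (λ - (1/2))*f(λ) = (5/9 - λ/5)/(λ + 9/4)**3.
Simple pole: residue = g(a) at a = 1/2, which is 1312/59895.

The residue is 1312/59895.


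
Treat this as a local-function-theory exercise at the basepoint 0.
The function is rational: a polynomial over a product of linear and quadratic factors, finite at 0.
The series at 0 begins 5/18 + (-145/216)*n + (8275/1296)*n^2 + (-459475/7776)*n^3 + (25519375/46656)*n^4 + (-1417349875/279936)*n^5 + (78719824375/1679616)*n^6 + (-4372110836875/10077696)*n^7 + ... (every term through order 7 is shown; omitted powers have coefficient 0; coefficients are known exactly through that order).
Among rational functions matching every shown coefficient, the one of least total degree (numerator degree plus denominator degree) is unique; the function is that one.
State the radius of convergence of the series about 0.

No rational of total degree below 3 reproduces all 8 coefficients; solving the [1/2] Pade equations on them gives f(n) = (-9*n/4 - 1/3)/(n**2 - 11*n - 6/5), whose expansion matches every shown term.
Denominator factor (n**2 - 11*n - 6/5): discriminant 629/5, real irrational roots 11/2 + (1/10)*sqrt(3145) and 11/2 - (1/10)*sqrt(3145); poles of order 1, moduli 11/2 + (1/10)*sqrt(3145) and -11/2 + (1/10)*sqrt(3145).
The radius of convergence is the smallest modulus among the singular points: -11/2 + (1/10)*sqrt(3145).

The radius of convergence is -11/2 + (1/10)*sqrt(3145).


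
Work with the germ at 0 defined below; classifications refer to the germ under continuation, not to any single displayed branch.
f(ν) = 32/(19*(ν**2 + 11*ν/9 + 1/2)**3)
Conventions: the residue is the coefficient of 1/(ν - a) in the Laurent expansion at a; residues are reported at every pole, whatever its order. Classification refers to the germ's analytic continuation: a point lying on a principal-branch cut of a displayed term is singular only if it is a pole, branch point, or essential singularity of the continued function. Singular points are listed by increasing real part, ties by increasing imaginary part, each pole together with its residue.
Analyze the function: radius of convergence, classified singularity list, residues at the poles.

Radius of convergence at 0: (1/2)*sqrt(2).
At (-11/18) - ((1/18)*sqrt(41))*i: a pole of order 3; residue ((11337408/1309499)*sqrt(41))*i.
At (-11/18) + ((1/18)*sqrt(41))*i: a pole of order 3; residue -((11337408/1309499)*sqrt(41))*i.


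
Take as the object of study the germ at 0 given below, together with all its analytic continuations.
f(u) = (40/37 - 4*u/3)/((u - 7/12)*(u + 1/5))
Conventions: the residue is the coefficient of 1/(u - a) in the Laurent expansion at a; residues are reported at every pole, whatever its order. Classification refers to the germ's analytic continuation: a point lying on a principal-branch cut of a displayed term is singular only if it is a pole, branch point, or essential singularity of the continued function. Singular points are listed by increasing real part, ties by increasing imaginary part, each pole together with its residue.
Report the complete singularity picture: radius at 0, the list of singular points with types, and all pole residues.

Denominator factor (u - 7/12): pole of order 1 at 7/12, modulus 7/12.
Denominator factor (u + 1/5): pole of order 1 at -1/5, modulus 1/5.
The radius of convergence is the smallest modulus among the singular points: 1/5.
At the order-1 pole -1/5 set g(u) = (u - (-1/5))*f(u) = (40/37 - 4*u/3)/(u - 7/12).
Simple pole: residue = g(a) at a = -1/5, which is -2992/1739.
At the order-1 pole 7/12 set g(u) = (u - (7/12))*f(u) = (40/37 - 4*u/3)/(u + 1/5).
Simple pole: residue = g(a) at a = 7/12, which is 2020/5217.
List the singular points by increasing real part (a conjugate pair: the negative imaginary part first).

Radius of convergence at 0: 1/5.
At -1/5: a pole of order 1; residue -2992/1739.
At 7/12: a pole of order 1; residue 2020/5217.


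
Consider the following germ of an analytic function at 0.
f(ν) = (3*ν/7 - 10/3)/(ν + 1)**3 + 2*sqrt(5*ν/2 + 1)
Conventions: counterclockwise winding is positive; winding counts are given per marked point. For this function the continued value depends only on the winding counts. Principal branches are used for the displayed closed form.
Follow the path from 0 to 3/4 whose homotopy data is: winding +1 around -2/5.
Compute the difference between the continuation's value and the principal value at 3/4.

The rational part is single-valued and drops out of the difference; each branch term changes only by its own monodromy.
(2)*sqrt(1 - ν/(-2/5)): winding +1 is odd, the square root flips sign, contributing -2*(2)*sqrt(1 - (3/4)/(-2/5)) = -2*(2)*sqrt(23/8) = -sqrt(46).
Summing the contributions at ν = 3/4 gives -sqrt(46).

Continued minus principal equals -sqrt(46).


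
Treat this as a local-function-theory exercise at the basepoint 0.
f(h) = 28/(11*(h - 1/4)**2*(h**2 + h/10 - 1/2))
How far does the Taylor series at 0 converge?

Denominator factor (h - 1/4)^2: pole of order 2 at 1/4, modulus 1/4.
Denominator factor (h**2 + h/10 - 1/2): discriminant 201/100, real irrational roots -1/20 + (1/20)*sqrt(201) and -1/20 - (1/20)*sqrt(201); poles of order 1, moduli -1/20 + (1/20)*sqrt(201) and 1/20 + (1/20)*sqrt(201).
The radius of convergence is the smallest modulus among the singular points: 1/4.

The radius of convergence is 1/4.


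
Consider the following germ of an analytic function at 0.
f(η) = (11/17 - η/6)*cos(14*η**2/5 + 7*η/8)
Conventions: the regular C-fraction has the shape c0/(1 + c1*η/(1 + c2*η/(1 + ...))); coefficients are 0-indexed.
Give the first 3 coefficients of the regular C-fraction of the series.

The regular C-fraction coefficients are [11/17, 17/66, -62609/35904].

Taylor coefficients (expand at 0): a_0 = 11/17, a_1 = -1/6, a_2 = -539/2176.
c0 = a_0 = 11/17. Peel one level at a time: if S = 1 + c*η/S' with S'(0) = 1, then c is the η-coefficient of S and S' = c*η/(S - 1).
S_1 = c0/f = 1 + (17/66)*η + (62609/139392)*η^2 + ...; c1 = 17/66.
S_2 = c1*η/(S_1 - 1) = 1 + (-62609/35904)*η + ...; c2 = -62609/35904.


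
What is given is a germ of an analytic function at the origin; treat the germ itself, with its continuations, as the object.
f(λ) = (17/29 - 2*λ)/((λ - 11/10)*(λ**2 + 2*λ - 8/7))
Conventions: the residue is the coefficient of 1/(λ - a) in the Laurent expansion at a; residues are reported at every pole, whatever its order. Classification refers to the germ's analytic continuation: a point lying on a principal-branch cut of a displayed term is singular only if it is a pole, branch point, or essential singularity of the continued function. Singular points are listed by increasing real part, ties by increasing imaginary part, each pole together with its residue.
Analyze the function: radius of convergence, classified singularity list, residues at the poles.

Radius of convergence at 0: -1 + (1/7)*sqrt(105).
At -1 - (1/7)*sqrt(105): a pole of order 1; residue 5460/15341 + (775/46023)*sqrt(105).
At -1 + (1/7)*sqrt(105): a pole of order 1; residue 5460/15341 - (775/46023)*sqrt(105).
At 11/10: a pole of order 1; residue -10920/15341.


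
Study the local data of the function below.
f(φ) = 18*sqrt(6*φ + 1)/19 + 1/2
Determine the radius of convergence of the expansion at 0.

The radius of convergence is 1/6.

Branch term (18/19)*sqrt(1 - φ/(-1/6)): its argument vanishes at φ = -1/6, a square-root branch point, modulus 1/6.
The radius of convergence is the smallest modulus among the singular points: 1/6.


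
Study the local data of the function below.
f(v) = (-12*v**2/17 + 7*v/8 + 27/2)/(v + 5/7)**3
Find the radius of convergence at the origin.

Denominator factor (v + 5/7)^3: pole of order 3 at -5/7, modulus 5/7.
The radius of convergence is the smallest modulus among the singular points: 5/7.

The radius of convergence is 5/7.


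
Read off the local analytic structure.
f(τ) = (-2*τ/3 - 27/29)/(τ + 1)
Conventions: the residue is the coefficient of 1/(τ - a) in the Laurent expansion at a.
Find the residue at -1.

At the order-1 pole -1 set g(τ) = (τ - (-1))*f(τ) = -2*τ/3 - 27/29.
Simple pole: residue = g(a) at a = -1, which is -23/87.

The residue is -23/87.


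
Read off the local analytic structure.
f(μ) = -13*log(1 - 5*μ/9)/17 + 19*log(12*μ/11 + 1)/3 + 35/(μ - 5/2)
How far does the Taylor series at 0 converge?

The radius of convergence is 11/12.

Denominator factor (μ - 5/2): pole of order 1 at 5/2, modulus 5/2.
Branch term (-13/17)*log(1 - μ/(9/5)): its argument vanishes at μ = 9/5, a logarithmic branch point, modulus 9/5.
Branch term (19/3)*log(1 - μ/(-11/12)): its argument vanishes at μ = -11/12, a logarithmic branch point, modulus 11/12.
The radius of convergence is the smallest modulus among the singular points: 11/12.


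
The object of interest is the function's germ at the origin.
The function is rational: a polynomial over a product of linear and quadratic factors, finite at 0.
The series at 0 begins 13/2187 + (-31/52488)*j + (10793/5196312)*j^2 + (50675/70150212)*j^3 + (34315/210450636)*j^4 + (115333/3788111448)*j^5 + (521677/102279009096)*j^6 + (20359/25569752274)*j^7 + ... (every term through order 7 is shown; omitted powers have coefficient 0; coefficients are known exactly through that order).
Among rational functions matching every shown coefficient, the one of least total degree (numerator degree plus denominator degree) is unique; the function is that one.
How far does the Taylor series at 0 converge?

No rational of total degree below 5 reproduces all 8 coefficients; solving the [2/3] Pade equations on them gives f(j) = (-20*j**2/11 + 15*j/8 - 13/3)/(j - 9)**3, whose expansion matches every shown term.
Denominator factor (j - 9)^3: pole of order 3 at 9, modulus 9.
The radius of convergence is the smallest modulus among the singular points: 9.

The radius of convergence is 9.


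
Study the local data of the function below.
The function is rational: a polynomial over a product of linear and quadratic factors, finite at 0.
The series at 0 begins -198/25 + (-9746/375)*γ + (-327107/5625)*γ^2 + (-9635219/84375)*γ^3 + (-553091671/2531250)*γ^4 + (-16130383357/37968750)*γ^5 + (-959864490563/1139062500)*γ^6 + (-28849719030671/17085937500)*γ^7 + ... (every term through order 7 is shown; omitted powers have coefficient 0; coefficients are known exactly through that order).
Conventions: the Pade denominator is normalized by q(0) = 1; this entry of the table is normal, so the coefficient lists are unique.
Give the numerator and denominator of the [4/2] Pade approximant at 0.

The Pade approximant has numerator coefficients [-198/25, 13511627206/1496302125, 9586272388/498767375, 9843894984/498767375, 5369397264/498767375]; denominator coefficients [1, -52928810/11970417, 2837159111/598520850].


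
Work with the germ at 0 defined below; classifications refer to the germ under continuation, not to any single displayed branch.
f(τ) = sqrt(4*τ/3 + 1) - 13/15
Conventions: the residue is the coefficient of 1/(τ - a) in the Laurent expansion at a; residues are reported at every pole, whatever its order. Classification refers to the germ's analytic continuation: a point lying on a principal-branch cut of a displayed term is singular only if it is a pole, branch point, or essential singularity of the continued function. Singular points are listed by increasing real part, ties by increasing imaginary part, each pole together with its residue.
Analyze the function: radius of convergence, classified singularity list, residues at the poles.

Branch term (1)*sqrt(1 - τ/(-3/4)): its argument vanishes at τ = -3/4, a square-root branch point, modulus 3/4.
The radius of convergence is the smallest modulus among the singular points: 3/4.

Radius of convergence at 0: 3/4.
At -3/4: an algebraic (square-root) branch point.


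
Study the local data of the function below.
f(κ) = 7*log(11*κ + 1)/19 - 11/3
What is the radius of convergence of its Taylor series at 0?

Branch term (7/19)*log(1 - κ/(-1/11)): its argument vanishes at κ = -1/11, a logarithmic branch point, modulus 1/11.
The radius of convergence is the smallest modulus among the singular points: 1/11.

The radius of convergence is 1/11.


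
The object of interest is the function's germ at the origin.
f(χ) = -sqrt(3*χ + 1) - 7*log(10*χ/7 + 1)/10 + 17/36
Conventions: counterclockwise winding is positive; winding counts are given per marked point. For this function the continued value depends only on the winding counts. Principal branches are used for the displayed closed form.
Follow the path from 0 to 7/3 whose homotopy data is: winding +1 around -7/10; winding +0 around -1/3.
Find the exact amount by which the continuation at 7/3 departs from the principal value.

Continued minus principal equals -(7/5)*pi*i.

The rational part is single-valued and drops out of the difference; each branch term changes only by its own monodromy.
(-7/10)*log(1 - χ/(-7/10)): each positive loop around -7/10 adds 2*pi*i to the log, so winding +1 contributes (-7/10)*(1)*2*pi*i = -(7/5)*pi*i.
(-1)*sqrt(1 - χ/(-1/3)): winding +0 is even, the square root returns to the same sheet, contribution 0.
Summing the contributions at χ = 7/3 gives -(7/5)*pi*i.


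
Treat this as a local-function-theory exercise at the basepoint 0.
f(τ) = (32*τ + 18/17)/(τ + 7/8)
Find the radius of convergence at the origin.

The radius of convergence is 7/8.

Denominator factor (τ + 7/8): pole of order 1 at -7/8, modulus 7/8.
The radius of convergence is the smallest modulus among the singular points: 7/8.


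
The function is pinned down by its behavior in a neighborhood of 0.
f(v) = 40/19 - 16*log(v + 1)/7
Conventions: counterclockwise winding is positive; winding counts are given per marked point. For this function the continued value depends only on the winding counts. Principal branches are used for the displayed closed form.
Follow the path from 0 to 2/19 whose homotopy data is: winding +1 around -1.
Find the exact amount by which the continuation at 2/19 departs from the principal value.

The rational part is single-valued and drops out of the difference; each branch term changes only by its own monodromy.
(-16/7)*log(1 - v/(-1)): each positive loop around -1 adds 2*pi*i to the log, so winding +1 contributes (-16/7)*(1)*2*pi*i = -(32/7)*pi*i.
Summing the contributions at v = 2/19 gives -(32/7)*pi*i.

Continued minus principal equals -(32/7)*pi*i.


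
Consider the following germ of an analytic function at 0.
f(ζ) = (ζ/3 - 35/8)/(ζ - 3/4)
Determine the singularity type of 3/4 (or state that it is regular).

The point is a pole of order 1.

The denominator factor ζ - 3/4 vanishes at 3/4 and appears to the power 1; the numerator there equals -33/8, nonzero, and no other factor vanishes.
Hence a pole whose order is the multiplicity, 1.


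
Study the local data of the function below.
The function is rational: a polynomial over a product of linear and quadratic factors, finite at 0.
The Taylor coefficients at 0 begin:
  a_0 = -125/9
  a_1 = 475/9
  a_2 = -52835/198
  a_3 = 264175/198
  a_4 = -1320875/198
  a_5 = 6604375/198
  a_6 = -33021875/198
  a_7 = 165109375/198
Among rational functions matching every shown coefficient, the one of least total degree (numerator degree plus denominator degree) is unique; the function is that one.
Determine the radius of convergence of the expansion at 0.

The radius of convergence is 1/5.

No rational of total degree below 3 reproduces all 8 coefficients; solving the [2/1] Pade equations on them gives f(δ) = (-13*δ**2/22 - 10*δ/3 - 25/9)/(δ + 1/5), whose expansion matches every shown term.
Denominator factor (δ + 1/5): pole of order 1 at -1/5, modulus 1/5.
The radius of convergence is the smallest modulus among the singular points: 1/5.


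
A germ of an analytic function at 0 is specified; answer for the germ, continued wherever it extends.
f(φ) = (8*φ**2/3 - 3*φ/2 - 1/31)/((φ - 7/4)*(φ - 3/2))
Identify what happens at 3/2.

The denominator factor φ - 3/2 vanishes at 3/2 and appears to the power 1; the numerator there equals 461/124, nonzero, and no other factor vanishes.
Hence a pole whose order is the multiplicity, 1.

The point is a pole of order 1.


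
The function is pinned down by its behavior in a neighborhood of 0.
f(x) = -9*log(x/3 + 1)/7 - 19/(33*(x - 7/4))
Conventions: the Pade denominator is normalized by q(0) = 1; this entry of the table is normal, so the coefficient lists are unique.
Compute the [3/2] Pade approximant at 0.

Taylor coefficients needed (expand at 0): a_0 = 76/231, a_1 = -389/1617, a_2 = 4049/22638, a_3 = 10819/237699, a_4 = 259883/6655572, a_5 = 3317203/174708765.
Write the denominator as Q(x) = 1 + q1*x + q2*x^2. Requiring Q*f - P = O(x^6) with deg P <= 3 kills the coefficients of x^4..x^5 in Q*f:
  x^4: a_4 + q1*a_3 + q2*a_2 = 0, i.e. 259883/6655572 + (10819/237699)*q1 + (4049/22638)*q2 = 0.
  x^5: a_5 + q1*a_4 + q2*a_3 = 0, i.e. 3317203/174708765 + (259883/6655572)*q1 + (10819/237699)*q2 = 0.
Solving this linear system: q1 = -47511462/144181345, q2 = -116317651/865088070.
The numerator is Q*f truncated at degree 3: P0 = a_0 = 76/231; P1 = a_1 + q1*a_0 = -1660462061/4757984385; P2 = a_2 + q1*a_1 + q2*a_0 = 3885799873/18166849470; P3 = a_3 + q1*a_2 + q2*a_1 = 343778051/18166849470.

The Pade approximant has numerator coefficients [76/231, -1660462061/4757984385, 3885799873/18166849470, 343778051/18166849470]; denominator coefficients [1, -47511462/144181345, -116317651/865088070].


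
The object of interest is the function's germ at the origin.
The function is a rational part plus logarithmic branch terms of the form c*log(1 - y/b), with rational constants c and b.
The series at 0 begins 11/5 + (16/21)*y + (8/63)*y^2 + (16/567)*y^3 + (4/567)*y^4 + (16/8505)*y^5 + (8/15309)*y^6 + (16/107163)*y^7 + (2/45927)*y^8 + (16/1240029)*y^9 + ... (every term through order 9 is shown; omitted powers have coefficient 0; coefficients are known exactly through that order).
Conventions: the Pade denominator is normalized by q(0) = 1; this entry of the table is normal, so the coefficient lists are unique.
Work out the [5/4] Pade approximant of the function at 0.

The Pade approximant has numerator coefficients [11/5, -164/189, -17/567, 62/1701, -577/214326, 8/535815]; denominator coefficients [1, -20/27, 5/27, -10/567, 5/10206].

Taylor coefficients needed (read off): a_0 = 11/5, a_1 = 16/21, a_2 = 8/63, a_3 = 16/567, a_4 = 4/567, a_5 = 16/8505, a_6 = 8/15309, a_7 = 16/107163, a_8 = 2/45927, a_9 = 16/1240029.
Write the denominator as Q(y) = 1 + q1*y + q2*y^2 + q3*y^3 + q4*y^4. Requiring Q*f - P = O(y^10) with deg P <= 5 kills the coefficients of y^6..y^9 in Q*f:
  y^6: a_6 + q1*a_5 + q2*a_4 + q3*a_3 + q4*a_2 = 0, i.e. 8/15309 + (16/8505)*q1 + (4/567)*q2 + (16/567)*q3 + (8/63)*q4 = 0.
  y^7: a_7 + q1*a_6 + q2*a_5 + q3*a_4 + q4*a_3 = 0, i.e. 16/107163 + (8/15309)*q1 + (16/8505)*q2 + (4/567)*q3 + (16/567)*q4 = 0.
  y^8: a_8 + q1*a_7 + q2*a_6 + q3*a_5 + q4*a_4 = 0, i.e. 2/45927 + (16/107163)*q1 + (8/15309)*q2 + (16/8505)*q3 + (4/567)*q4 = 0.
  y^9: a_9 + q1*a_8 + q2*a_7 + q3*a_6 + q4*a_5 = 0, i.e. 16/1240029 + (2/45927)*q1 + (16/107163)*q2 + (8/15309)*q3 + (16/8505)*q4 = 0.
Solving this linear system: q1 = -20/27, q2 = 5/27, q3 = -10/567, q4 = 5/10206.
The numerator is Q*f truncated at degree 5: P0 = a_0 = 11/5; P1 = a_1 + q1*a_0 = -164/189; P2 = a_2 + q1*a_1 + q2*a_0 = -17/567; P3 = a_3 + q1*a_2 + q2*a_1 + q3*a_0 = 62/1701; P4 = a_4 + q1*a_3 + q2*a_2 + q3*a_1 + q4*a_0 = -577/214326; P5 = a_5 + q1*a_4 + q2*a_3 + q3*a_2 + q4*a_1 = 8/535815.


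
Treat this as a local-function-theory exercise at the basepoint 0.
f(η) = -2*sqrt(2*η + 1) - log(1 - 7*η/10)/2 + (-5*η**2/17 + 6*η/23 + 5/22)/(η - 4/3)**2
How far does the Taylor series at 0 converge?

The radius of convergence is 1/2.

Denominator factor (η - 4/3)^2: pole of order 2 at 4/3, modulus 4/3.
Branch term (-1/2)*log(1 - η/(10/7)): its argument vanishes at η = 10/7, a logarithmic branch point, modulus 10/7.
Branch term (-2)*sqrt(1 - η/(-1/2)): its argument vanishes at η = -1/2, a square-root branch point, modulus 1/2.
The radius of convergence is the smallest modulus among the singular points: 1/2.


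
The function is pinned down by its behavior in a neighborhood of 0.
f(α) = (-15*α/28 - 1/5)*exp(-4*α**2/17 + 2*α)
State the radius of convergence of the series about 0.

The radius of convergence is infinite.

The factor exp(-4*α**2/17 + 2*α) is entire and contributes no finite singular point.
The polynomial part has no poles.
No finite singular points: the Taylor series at 0 converges everywhere.


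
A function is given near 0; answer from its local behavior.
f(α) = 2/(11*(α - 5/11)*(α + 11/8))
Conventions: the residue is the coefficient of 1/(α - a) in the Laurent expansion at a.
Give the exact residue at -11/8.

At the order-1 pole -11/8 set g(α) = (α - (-11/8))*f(α) = 2/(11*(α - 5/11)).
Simple pole: residue = g(a) at a = -11/8, which is -16/161.

The residue is -16/161.


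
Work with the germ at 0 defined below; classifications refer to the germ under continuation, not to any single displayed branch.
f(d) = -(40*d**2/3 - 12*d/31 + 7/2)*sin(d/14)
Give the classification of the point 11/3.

There is no denominator, hence no pole anywhere.
The factor -sin(d/14) is entire.
So the germ continues analytically to 11/3.

The point is a regular point.


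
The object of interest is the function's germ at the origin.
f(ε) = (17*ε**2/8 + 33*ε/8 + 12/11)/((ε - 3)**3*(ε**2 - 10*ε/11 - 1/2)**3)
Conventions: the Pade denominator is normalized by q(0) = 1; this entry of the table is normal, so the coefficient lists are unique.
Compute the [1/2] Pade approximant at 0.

The Pade approximant has numerator coefficients [32/99, 2695399703/20757469293]; denominator coefficients [1, 225402046/209671407, -4172396663/768795159].

Taylor coefficients needed (expand at 0): a_0 = 32/99, a_1 = -79/363, a_2 = 71450/35937, a_3 = -11806403/3557763.
Write the denominator as Q(ε) = 1 + q1*ε + q2*ε^2. Requiring Q*f - P = O(ε^4) with deg P <= 1 kills the coefficients of ε^2..ε^3 in Q*f:
  ε^2: a_2 + q1*a_1 + q2*a_0 = 0, i.e. 71450/35937 + (-79/363)*q1 + (32/99)*q2 = 0.
  ε^3: a_3 + q1*a_2 + q2*a_1 = 0, i.e. -11806403/3557763 + (71450/35937)*q1 + (-79/363)*q2 = 0.
Solving this linear system: q1 = 225402046/209671407, q2 = -4172396663/768795159.
The numerator is Q*f truncated at degree 1: P0 = a_0 = 32/99; P1 = a_1 + q1*a_0 = 2695399703/20757469293.


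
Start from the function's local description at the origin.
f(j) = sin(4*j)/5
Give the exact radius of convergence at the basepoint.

The radius of convergence is infinite.

The factor sin(4*j) is entire and contributes no finite singular point.
The polynomial part has no poles.
No finite singular points: the Taylor series at 0 converges everywhere.


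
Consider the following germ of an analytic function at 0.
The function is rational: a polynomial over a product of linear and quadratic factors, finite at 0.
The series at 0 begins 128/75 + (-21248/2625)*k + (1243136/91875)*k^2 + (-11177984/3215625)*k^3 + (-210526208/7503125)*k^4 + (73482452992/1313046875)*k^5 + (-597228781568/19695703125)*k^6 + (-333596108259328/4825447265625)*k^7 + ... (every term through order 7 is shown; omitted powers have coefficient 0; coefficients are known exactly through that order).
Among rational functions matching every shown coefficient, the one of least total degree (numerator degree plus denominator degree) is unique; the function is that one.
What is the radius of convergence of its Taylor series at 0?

The radius of convergence is (1/4)*sqrt(10).

No rational of total degree below 5 reproduces all 8 coefficients; solving the [1/4] Pade equations on them gives f(k) = (2/3 - 4*k/3)/(k**2 + 6*k/7 + 5/8)**2, whose expansion matches every shown term.
Denominator factor (k**2 + 6*k/7 + 5/8)^2: discriminant -173/98, complex-conjugate roots (-3/7) + ((1/28)*sqrt(346))*i and (-3/7) - ((1/28)*sqrt(346))*i; poles of order 2, moduli (1/4)*sqrt(10) and (1/4)*sqrt(10).
The radius of convergence is the smallest modulus among the singular points: (1/4)*sqrt(10).


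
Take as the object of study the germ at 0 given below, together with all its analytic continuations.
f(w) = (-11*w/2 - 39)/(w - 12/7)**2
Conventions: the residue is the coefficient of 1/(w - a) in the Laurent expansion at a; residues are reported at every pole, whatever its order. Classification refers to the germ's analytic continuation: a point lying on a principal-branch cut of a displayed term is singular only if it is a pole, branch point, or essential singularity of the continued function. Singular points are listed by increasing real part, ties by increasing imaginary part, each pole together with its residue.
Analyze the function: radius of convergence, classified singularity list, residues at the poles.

Denominator factor (w - 12/7)^2: pole of order 2 at 12/7, modulus 12/7.
The radius of convergence is the smallest modulus among the singular points: 12/7.
At the order-2 pole 12/7 set g(w) = (w - (12/7))^2*f(w) = -11*w/2 - 39.
Order-2 pole: residue = g'(a); g'(12/7) = -11/2, so the residue is -11/2.

Radius of convergence at 0: 12/7.
At 12/7: a pole of order 2; residue -11/2.


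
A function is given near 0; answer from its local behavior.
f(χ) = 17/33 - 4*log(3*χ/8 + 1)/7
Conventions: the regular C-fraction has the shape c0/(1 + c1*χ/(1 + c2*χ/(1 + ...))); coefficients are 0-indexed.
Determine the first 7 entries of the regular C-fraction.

The regular C-fraction coefficients are [17/33, 99/238, -435/1904, -119/2320, 277/1160, 87/2216, 657/4432].

Taylor coefficients (expand at 0): a_0 = 17/33, a_1 = -3/14, a_2 = 9/224, a_3 = -9/896, a_4 = 81/28672, a_5 = -243/286720, a_6 = 243/917504.
c0 = a_0 = 17/33. Peel one level at a time: if S = 1 + c*χ/S' with S'(0) = 1, then c is the χ-coefficient of S and S' = c*χ/(S - 1).
S_1 = c0/f = 1 + (99/238)*χ + (43065/453152)*χ^2 + ...; c1 = 99/238.
S_2 = c1*χ/(S_1 - 1) = 1 + (-435/1904)*χ + (-3/256)*χ^2 + ...; c2 = -435/1904.
S_3 = c2*χ/(S_2 - 1) = 1 + (-119/2320)*χ + (32963/2691200)*χ^2 + ...; c3 = -119/2320.
S_4 = c3*χ/(S_3 - 1) = 1 + (277/1160)*χ + (-3/320)*χ^2 + ...; c4 = 277/1160.
S_5 = c4*χ/(S_4 - 1) = 1 + (87/2216)*χ + (-57159/9821312)*χ^2 + ...; c5 = 87/2216.
S_6 = c5*χ/(S_5 - 1) = 1 + (657/4432)*χ + ...; c6 = 657/4432.


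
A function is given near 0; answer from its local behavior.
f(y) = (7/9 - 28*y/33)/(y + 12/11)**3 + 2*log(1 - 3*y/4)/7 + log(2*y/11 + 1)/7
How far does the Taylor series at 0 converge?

Denominator factor (y + 12/11)^3: pole of order 3 at -12/11, modulus 12/11.
Branch term (2/7)*log(1 - y/(4/3)): its argument vanishes at y = 4/3, a logarithmic branch point, modulus 4/3.
Branch term (1/7)*log(1 - y/(-11/2)): its argument vanishes at y = -11/2, a logarithmic branch point, modulus 11/2.
The radius of convergence is the smallest modulus among the singular points: 12/11.

The radius of convergence is 12/11.


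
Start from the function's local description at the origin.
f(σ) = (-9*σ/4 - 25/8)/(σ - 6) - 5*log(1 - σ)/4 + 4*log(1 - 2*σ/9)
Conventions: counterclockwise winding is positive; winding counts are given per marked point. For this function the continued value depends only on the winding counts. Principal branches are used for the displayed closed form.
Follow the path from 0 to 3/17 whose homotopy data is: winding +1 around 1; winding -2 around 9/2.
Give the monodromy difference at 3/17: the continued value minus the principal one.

The rational part is single-valued and drops out of the difference; each branch term changes only by its own monodromy.
(4)*log(1 - σ/(9/2)): each positive loop around 9/2 adds 2*pi*i to the log, so winding -2 contributes (4)*(-2)*2*pi*i = -(16)*pi*i.
(-5/4)*log(1 - σ/(1)): each positive loop around 1 adds 2*pi*i to the log, so winding +1 contributes (-5/4)*(1)*2*pi*i = -(5/2)*pi*i.
Summing the contributions at σ = 3/17 gives -(37/2)*pi*i.

Continued minus principal equals -(37/2)*pi*i.


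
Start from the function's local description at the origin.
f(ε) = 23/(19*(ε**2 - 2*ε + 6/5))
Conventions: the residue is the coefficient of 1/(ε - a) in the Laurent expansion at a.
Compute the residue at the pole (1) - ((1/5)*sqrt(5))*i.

The residue is ((23/38)*sqrt(5))*i.

The factor ε**2 - 2*ε + 6/5 splits as (ε - a)(ε - a') with a = (1) - ((1/5)*sqrt(5))*i, a' = (1) + ((1/5)*sqrt(5))*i. At the order-1 pole a set g(ε) = (ε - a)*f(ε) = [23/19] / (ε - a').
Simple pole: residue = g(a) at a = (1) - ((1/5)*sqrt(5))*i, which is ((23/38)*sqrt(5))*i.


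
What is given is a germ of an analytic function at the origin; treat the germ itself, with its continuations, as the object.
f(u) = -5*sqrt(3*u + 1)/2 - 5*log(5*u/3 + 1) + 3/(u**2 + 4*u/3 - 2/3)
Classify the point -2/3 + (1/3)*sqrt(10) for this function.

The denominator factor u**2 + 4*u/3 - 2/3 vanishes at -2/3 + (1/3)*sqrt(10) and appears to the power 1; the numerator there equals 3, nonzero, and no other factor vanishes.
The branch terms are analytic at this point.
Hence a pole whose order is the multiplicity, 1.

The point is a pole of order 1.


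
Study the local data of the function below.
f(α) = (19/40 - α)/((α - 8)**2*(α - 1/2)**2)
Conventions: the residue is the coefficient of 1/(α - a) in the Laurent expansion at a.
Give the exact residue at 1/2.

The residue is -302/16875.

At the order-2 pole 1/2 set g(α) = (α - (1/2))^2*f(α) = (19/40 - α)/(α - 8)**2.
Order-2 pole: residue = g'(a); g'(1/2) = -302/16875, so the residue is -302/16875.


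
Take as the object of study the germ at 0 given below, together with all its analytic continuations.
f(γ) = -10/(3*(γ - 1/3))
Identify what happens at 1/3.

The point is a pole of order 1.

The denominator factor γ - 1/3 vanishes at 1/3 and appears to the power 1; the numerator there equals -10/3, nonzero, and no other factor vanishes.
Hence a pole whose order is the multiplicity, 1.


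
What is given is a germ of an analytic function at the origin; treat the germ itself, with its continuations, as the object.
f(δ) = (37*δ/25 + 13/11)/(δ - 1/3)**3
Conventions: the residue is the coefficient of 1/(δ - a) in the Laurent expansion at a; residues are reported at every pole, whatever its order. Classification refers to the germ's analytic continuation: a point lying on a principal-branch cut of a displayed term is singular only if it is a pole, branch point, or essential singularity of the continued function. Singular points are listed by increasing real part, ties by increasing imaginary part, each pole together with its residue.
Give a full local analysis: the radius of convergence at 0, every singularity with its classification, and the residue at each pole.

Radius of convergence at 0: 1/3.
At 1/3: a pole of order 3; residue 0.

Denominator factor (δ - 1/3)^3: pole of order 3 at 1/3, modulus 1/3.
The radius of convergence is the smallest modulus among the singular points: 1/3.
At the order-3 pole 1/3 set g(δ) = (δ - (1/3))^3*f(δ) = 37*δ/25 + 13/11.
Order-3 pole: residue = g''(a)/2; g''(1/3) = 0, so the residue is 0.


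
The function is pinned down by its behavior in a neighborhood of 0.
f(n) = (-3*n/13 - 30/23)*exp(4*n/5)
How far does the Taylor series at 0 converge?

The radius of convergence is infinite.

The factor exp(4*n/5) is entire and contributes no finite singular point.
The polynomial part has no poles.
No finite singular points: the Taylor series at 0 converges everywhere.


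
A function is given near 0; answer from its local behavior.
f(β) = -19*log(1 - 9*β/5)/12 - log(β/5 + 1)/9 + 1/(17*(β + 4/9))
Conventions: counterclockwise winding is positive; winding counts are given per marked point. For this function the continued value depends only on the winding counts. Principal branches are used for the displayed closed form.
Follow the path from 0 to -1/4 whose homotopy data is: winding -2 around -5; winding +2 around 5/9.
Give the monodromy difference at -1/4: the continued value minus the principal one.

The rational part is single-valued and drops out of the difference; each branch term changes only by its own monodromy.
(-1/9)*log(1 - β/(-5)): each positive loop around -5 adds 2*pi*i to the log, so winding -2 contributes (-1/9)*(-2)*2*pi*i = (4/9)*pi*i.
(-19/12)*log(1 - β/(5/9)): each positive loop around 5/9 adds 2*pi*i to the log, so winding +2 contributes (-19/12)*(2)*2*pi*i = -(19/3)*pi*i.
Summing the contributions at β = -1/4 gives -(53/9)*pi*i.

Continued minus principal equals -(53/9)*pi*i.


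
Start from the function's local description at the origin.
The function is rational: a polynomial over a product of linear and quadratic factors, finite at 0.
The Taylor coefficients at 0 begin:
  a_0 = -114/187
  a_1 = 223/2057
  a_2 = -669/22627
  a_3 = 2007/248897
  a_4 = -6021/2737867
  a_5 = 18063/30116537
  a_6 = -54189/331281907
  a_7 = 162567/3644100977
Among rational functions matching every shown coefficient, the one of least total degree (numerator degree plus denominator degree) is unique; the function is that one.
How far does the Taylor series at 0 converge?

No rational of total degree below 2 reproduces all 8 coefficients; solving the [1/1] Pade equations on them gives f(n) = (-7*n/33 - 38/17)/(n + 11/3), whose expansion matches every shown term.
Denominator factor (n + 11/3): pole of order 1 at -11/3, modulus 11/3.
The radius of convergence is the smallest modulus among the singular points: 11/3.

The radius of convergence is 11/3.


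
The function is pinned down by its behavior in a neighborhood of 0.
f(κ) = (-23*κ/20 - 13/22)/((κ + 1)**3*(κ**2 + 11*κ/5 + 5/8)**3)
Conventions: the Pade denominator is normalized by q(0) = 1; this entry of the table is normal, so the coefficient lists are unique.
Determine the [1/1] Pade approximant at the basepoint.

Taylor coefficients needed (expand at 0): a_0 = -3328/1375, a_1 = 966272/34375, a_2 = -168131712/859375.
Write the denominator as Q(κ) = 1 + q1*κ. Requiring Q*f - P = O(κ^3) with deg P <= 1 kills the coefficients of κ^2..κ^2 in Q*f:
  κ^2: a_2 + q1*a_1 = 0, i.e. -168131712/859375 + (966272/34375)*q1 = 0.
Solving this linear system: q1 = 1313529/188725.
The numerator is Q*f truncated at degree 1: P0 = a_0 = -3328/1375; P1 = a_1 + q1*a_0 = 2922962816/259496875.

The Pade approximant has numerator coefficients [-3328/1375, 2922962816/259496875]; denominator coefficients [1, 1313529/188725].


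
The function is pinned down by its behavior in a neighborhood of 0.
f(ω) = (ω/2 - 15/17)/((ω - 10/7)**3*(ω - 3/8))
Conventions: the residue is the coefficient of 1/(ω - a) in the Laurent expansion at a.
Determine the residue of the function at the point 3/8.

The residue is 2074464/3491443.

At the order-1 pole 3/8 set g(ω) = (ω - (3/8))*f(ω) = (ω/2 - 15/17)/(ω - 10/7)**3.
Simple pole: residue = g(a) at a = 3/8, which is 2074464/3491443.


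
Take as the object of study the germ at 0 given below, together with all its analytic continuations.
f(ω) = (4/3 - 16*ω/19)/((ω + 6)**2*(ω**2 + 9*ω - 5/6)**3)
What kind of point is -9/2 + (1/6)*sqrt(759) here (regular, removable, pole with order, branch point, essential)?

The denominator factor ω**2 + 9*ω - 5/6 vanishes at -9/2 + (1/6)*sqrt(759) and appears to the power 3; the numerator there equals 292/57 - (8/57)*sqrt(759), nonzero, and no other factor vanishes.
Hence a pole whose order is the multiplicity, 3.

The point is a pole of order 3.


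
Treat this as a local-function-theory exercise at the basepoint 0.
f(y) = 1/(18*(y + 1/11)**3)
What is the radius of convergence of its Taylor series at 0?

The radius of convergence is 1/11.

Denominator factor (y + 1/11)^3: pole of order 3 at -1/11, modulus 1/11.
The radius of convergence is the smallest modulus among the singular points: 1/11.


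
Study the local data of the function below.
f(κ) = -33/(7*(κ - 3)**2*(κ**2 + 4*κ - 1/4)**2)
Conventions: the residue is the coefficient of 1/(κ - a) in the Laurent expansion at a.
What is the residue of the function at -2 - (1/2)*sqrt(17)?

The residue is -21120/4002509 + (281688/1156725101)*sqrt(17).


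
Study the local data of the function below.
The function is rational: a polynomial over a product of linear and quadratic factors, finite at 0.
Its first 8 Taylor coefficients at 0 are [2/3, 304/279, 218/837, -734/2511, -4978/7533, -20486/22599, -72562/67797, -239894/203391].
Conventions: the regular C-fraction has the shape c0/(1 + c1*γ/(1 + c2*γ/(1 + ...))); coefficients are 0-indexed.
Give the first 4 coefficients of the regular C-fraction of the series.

The regular C-fraction coefficients are [2/3, -152/93, 6575/4712, -139841/599640].

Taylor coefficients (read off): a_0 = 2/3, a_1 = 304/279, a_2 = 218/837, a_3 = -734/2511.
c0 = a_0 = 2/3. Peel one level at a time: if S = 1 + c*γ/S' with S'(0) = 1, then c is the γ-coefficient of S and S' = c*γ/(S - 1).
S_1 = c0/f = 1 + (-152/93)*γ + (6575/2883)*γ^2 + ...; c1 = -152/93.
S_2 = c1*γ/(S_1 - 1) = 1 + (6575/4712)*γ + (22555/69312)*γ^2 + ...; c2 = 6575/4712.
S_3 = c2*γ/(S_2 - 1) = 1 + (-139841/599640)*γ + ...; c3 = -139841/599640.


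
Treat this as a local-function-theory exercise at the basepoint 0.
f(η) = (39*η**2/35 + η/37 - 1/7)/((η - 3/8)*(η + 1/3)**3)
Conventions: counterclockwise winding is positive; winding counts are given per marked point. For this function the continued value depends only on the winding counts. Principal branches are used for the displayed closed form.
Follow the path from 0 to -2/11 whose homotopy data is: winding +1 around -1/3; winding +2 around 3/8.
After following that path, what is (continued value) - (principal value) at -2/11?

The function is rational, hence single-valued: continuing it around any pole returns the same value, so the difference is 0.

Continued minus principal equals 0.


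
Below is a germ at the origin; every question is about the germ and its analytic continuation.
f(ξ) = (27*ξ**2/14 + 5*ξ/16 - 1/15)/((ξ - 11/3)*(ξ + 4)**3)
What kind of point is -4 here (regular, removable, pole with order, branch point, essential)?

The denominator factor ξ + 4 vanishes at -4 and appears to the power 3; the numerator there equals 12407/420, nonzero, and no other factor vanishes.
Hence a pole whose order is the multiplicity, 3.

The point is a pole of order 3.


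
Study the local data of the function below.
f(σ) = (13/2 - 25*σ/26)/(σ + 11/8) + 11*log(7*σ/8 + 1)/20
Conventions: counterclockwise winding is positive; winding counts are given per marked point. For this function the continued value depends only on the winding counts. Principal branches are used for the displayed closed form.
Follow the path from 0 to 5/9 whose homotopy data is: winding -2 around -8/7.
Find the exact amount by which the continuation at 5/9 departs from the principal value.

Continued minus principal equals -(11/5)*pi*i.

The rational part is single-valued and drops out of the difference; each branch term changes only by its own monodromy.
(11/20)*log(1 - σ/(-8/7)): each positive loop around -8/7 adds 2*pi*i to the log, so winding -2 contributes (11/20)*(-2)*2*pi*i = -(11/5)*pi*i.
Summing the contributions at σ = 5/9 gives -(11/5)*pi*i.


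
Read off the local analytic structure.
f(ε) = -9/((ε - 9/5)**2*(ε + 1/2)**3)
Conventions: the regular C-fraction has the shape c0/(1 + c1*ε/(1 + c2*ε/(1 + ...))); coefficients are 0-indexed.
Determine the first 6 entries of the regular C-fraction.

The regular C-fraction coefficients are [-200/9, 44/9, -457/396, 320521/180972, -107499744/146478097, 187294138/10876239093].

Taylor coefficients (expand at 0): a_0 = -200/9, a_1 = 8800/81, a_2 = -98600/243, a_3 = 8486000/6561, a_4 = -222673000/59049, a_5 = 1832435200/177147.
c0 = a_0 = -200/9. Peel one level at a time: if S = 1 + c*ε/S' with S'(0) = 1, then c is the ε-coefficient of S and S' = c*ε/(S - 1).
S_1 = c0/f = 1 + (44/9)*ε + (457/81)*ε^2 + ...; c1 = 44/9.
S_2 = c1*ε/(S_1 - 1) = 1 + (-457/396)*ε + (320521/156816)*ε^2 + ...; c2 = -457/396.
S_3 = c2*ε/(S_2 - 1) = 1 + (320521/180972)*ε + (271464/208849)*ε^2 + ...; c3 = 320521/180972.
S_4 = c3*ε/(S_3 - 1) = 1 + (-107499744/146478097)*ε + (1298354112/102733711441)*ε^2 + ...; c4 = -107499744/146478097.
S_5 = c4*ε/(S_4 - 1) = 1 + (187294138/10876239093)*ε + ...; c5 = 187294138/10876239093.
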